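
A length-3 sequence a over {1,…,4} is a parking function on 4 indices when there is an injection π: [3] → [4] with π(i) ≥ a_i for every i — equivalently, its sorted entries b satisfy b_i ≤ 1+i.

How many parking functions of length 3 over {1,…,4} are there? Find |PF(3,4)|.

50

|PF(3,4)| = 2·5^2 = 2 · 25 = 50 (Pollak)
One tuple (3,2,3) → sorted (2,3,3): b_i ≤ 1+i ∀i, a PF.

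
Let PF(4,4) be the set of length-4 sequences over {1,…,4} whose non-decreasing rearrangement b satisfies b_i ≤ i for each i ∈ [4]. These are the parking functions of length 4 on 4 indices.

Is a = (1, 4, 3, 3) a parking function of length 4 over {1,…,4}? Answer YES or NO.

Rearranged: b = (1, 3, 3, 4).
  b_1=1 ≤ 1
  b_2=3 > 2
  fails at i=2 ⇒ NO

NO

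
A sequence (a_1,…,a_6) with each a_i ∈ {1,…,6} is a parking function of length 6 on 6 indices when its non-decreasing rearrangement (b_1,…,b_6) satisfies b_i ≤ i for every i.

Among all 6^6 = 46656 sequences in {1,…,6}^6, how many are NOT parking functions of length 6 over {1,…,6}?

|PF(6,6)| = 1·7^5 = 1 · 16807 = 16807 [KW]
Check (3,6,3,1,6,4) → sorted (1,3,3,4,6,6): b_2=3>2, not a PF.
So 46656 − 16807 = 29849 fail.

29849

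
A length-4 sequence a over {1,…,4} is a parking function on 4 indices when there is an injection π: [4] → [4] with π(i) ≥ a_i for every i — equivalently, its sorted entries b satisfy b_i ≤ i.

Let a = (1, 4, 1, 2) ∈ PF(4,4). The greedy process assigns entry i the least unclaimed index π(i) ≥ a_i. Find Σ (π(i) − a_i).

Σπ(i) = 1+…+4 = 10; Σa = 1+4+1+2 = 8; disp = 10−8 = 2.

2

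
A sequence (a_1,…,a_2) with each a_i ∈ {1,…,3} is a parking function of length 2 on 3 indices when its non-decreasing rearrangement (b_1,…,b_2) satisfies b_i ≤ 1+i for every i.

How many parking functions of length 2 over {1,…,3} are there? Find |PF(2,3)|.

Count = 2·4^1 = 2 · 4 = 8 (Konheim–Weiss)
One tuple (3,2) → sorted (2,3): b_i ≤ 1+i ∀i, a PF.

8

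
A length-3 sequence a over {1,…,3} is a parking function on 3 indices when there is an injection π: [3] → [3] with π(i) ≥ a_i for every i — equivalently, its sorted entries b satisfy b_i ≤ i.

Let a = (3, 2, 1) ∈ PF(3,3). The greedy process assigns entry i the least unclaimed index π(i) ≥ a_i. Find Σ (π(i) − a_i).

Σπ(i) = 1+…+3 = 6; Σa = 3+2+1 = 6; disp = 6−6 = 0.

0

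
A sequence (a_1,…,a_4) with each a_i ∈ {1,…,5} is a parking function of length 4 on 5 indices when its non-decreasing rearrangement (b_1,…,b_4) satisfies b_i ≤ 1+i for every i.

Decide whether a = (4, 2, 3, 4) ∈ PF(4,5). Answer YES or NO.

YES

Rearranged: b = (2, 3, 4, 4).
  b_1=2 ≤ 2
  b_2=3 ≤ 3
  b_3=4 ≤ 4
  b_4=4 ≤ 5
All bounds hold ⇒ YES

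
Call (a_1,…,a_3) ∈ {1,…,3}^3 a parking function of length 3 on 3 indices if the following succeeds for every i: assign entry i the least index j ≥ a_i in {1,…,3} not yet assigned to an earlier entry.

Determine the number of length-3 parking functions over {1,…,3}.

16

Count = (4−3)·4^(3−1) = 1·16 = 16 (Pollak)
Example (1,1,2) → sorted (1,1,2): b_i ≤ i ∀i, a PF.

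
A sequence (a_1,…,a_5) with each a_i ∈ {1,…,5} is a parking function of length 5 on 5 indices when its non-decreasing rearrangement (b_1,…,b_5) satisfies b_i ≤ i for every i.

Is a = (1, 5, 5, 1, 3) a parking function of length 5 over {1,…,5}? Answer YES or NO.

Order a: b = (1, 1, 3, 5, 5).
  b_1=1 ≤ 1
  b_2=1 ≤ 2
  b_3=3 ≤ 3
  b_4=5 > 4
  fails at i=4 ⇒ NO

NO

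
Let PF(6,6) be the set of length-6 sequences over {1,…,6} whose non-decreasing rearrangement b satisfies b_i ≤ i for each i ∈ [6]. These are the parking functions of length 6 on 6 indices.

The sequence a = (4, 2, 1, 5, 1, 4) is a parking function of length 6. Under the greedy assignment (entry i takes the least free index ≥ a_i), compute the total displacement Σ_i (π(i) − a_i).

Σπ = 6·7/2 = 21 (π permutes [6]); Σa = 4+2+1+5+1+4 = 17; disp = 21−17 = 4.

4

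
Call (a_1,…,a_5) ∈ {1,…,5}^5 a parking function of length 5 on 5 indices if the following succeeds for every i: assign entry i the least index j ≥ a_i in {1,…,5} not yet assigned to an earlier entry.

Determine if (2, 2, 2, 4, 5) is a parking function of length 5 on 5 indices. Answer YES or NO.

NO

Rearranged: b = (2, 2, 2, 4, 5).
  b_1=2 > 1
  fails at i=1 ⇒ NO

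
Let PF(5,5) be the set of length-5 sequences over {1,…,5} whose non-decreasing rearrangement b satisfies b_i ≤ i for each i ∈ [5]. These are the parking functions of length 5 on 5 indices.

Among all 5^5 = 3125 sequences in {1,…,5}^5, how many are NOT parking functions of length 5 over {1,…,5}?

1829

|PF(5,5)| = (5−5+1)·(5+1)^(5−1) = 1×1296 = 1296 (Pollak)
Example (4,5,3,4,3) → sorted (3,3,4,4,5): b_1=3>1, not a PF.
Total 3125; non-PF = 3125−1296 = 1829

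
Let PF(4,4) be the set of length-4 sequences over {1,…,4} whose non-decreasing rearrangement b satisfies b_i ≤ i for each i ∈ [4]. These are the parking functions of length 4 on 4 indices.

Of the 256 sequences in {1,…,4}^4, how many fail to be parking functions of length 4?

131

Count = (4+1−4)·(4+1)^{4−1} = 1×125 = 125
E.g. (4,4,2,4) → sorted (2,4,4,4): b_1=2>1, not a PF.
4^4 − 125 = 256 − 125 = 131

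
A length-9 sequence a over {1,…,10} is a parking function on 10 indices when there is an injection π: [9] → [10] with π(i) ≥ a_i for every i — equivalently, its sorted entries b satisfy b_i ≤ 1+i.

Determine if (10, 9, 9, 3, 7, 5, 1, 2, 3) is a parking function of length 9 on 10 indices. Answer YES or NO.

NO

Rearranged: b = (1, 2, 3, 3, 5, 7, 9, 9, 10).
  b_1=1 ≤ 2
  b_2=2 ≤ 3
  b_3=3 ≤ 4
  b_4=3 ≤ 5
  b_5=5 ≤ 6
  b_6=7 ≤ 7
  b_7=9 > 8
  fails at i=7 ⇒ NO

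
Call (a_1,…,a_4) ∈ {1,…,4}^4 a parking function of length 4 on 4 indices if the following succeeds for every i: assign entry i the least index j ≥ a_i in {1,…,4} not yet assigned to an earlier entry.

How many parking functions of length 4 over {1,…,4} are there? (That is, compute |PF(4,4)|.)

|PF| = (4−4+1)·(4+1)^(4−1) = 1·125 = 125 (Konheim–Weiss)
Example (1,3,2,4) → sorted (1,2,3,4): b_i ≤ i ∀i, a PF.

125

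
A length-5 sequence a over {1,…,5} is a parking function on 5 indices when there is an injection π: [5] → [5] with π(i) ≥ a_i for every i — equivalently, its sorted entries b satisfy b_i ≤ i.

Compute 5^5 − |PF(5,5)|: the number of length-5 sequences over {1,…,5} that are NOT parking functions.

1829

|PF(5,5)| = (5−5+1)·(5+1)^(5−1) = 1·1296 = 1296 [KW]
One tuple (1,5,5,2,2) → sorted (1,2,2,5,5): b_4=5>4, not a PF.
Total 3125; non-PF = 3125−1296 = 1829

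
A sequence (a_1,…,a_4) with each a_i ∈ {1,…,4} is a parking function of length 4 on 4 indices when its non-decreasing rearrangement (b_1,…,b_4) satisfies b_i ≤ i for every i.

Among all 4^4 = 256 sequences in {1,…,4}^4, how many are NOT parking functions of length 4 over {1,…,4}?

Count = 1·5^3 = 1·125 = 125
One tuple (4,4,3,4) → sorted (3,4,4,4): b_1=3>1, not a PF.
So 256 − 125 = 131 fail.

131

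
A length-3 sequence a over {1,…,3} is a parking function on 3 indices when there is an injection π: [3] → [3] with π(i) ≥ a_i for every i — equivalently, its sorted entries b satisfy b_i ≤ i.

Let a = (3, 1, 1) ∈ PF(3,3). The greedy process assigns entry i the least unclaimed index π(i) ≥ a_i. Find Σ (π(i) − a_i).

1

Σπ(i) = 1+…+3 = 6; Σa = 3+1+1 = 5; disp = 6−5 = 1.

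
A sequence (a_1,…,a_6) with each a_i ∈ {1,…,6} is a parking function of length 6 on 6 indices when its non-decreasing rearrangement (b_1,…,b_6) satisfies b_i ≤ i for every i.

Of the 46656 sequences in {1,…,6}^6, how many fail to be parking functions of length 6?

29849

|PF(6,6)| = (7−6)·7^(6−1) = 1×16807 = 16807
Example (4,5,5,6,4,4) → sorted (4,4,4,5,5,6): b_1=4>1, not a PF.
6^6 − 16807 = 46656 − 16807 = 29849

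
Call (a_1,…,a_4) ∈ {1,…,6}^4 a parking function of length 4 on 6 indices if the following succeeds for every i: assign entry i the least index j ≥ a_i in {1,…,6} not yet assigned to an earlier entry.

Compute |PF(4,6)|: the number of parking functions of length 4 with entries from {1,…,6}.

1029

#PF = (6−4+1)·(6+1)^(4−1) = 3×343 = 1029 (Konheim–Weiss)
Check (3,2,5,2) → sorted (2,2,3,5): b_i ≤ 2+i ∀i, a PF.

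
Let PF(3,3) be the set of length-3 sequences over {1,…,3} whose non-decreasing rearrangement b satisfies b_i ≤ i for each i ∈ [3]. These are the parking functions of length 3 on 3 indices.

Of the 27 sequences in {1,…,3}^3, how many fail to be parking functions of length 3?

Count = (4−3)·4^(3−1) = 1·16 = 16 (Konheim–Weiss)
Example (2,2,3) → sorted (2,2,3): b_1=2>1, not a PF.
So 27 − 16 = 11 fail.

11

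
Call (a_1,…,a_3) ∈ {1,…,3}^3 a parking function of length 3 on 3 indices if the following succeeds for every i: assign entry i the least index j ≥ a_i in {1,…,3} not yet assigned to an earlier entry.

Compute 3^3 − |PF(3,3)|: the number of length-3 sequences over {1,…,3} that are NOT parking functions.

#PF = (3−3+1)·(3+1)^(3−1) = 1 · 16 = 16
Check (2,3,3) → sorted (2,3,3): b_1=2>1, not a PF.
Total 27; non-PF = 27−16 = 11

11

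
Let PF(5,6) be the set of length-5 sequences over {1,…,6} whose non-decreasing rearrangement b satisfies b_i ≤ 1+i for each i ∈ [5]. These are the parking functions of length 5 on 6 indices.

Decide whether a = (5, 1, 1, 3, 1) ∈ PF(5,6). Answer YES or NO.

Rearranged: b = (1, 1, 1, 3, 5).
  b_1=1 ≤ 2
  b_2=1 ≤ 3
  b_3=1 ≤ 4
  b_4=3 ≤ 5
  b_5=5 ≤ 6
All bounds hold ⇒ YES

YES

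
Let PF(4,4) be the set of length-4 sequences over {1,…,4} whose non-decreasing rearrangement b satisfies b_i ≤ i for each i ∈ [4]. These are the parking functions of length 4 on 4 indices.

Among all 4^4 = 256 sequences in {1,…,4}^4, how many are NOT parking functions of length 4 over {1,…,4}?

131

Count = (5−4)·5^(4−1) = 1×125 = 125 (Konheim–Weiss)
E.g. (2,4,4,4) → sorted (2,4,4,4): b_1=2>1, not a PF.
4^4 − 125 = 256 − 125 = 131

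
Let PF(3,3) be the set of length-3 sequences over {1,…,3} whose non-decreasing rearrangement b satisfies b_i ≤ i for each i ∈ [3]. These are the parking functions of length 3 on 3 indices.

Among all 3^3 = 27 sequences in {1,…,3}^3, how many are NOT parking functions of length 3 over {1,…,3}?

|PF(3,3)| = (4−3)·4^(3−1) = 1×16 = 16 [KW]
E.g. (2,3,3) → sorted (2,3,3): b_1=2>1, not a PF.
3^3 − 16 = 27 − 16 = 11

11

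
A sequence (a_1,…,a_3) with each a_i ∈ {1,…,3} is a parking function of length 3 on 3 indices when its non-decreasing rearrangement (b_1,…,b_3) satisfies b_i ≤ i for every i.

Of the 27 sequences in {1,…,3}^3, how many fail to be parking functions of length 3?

|PF| = (3+1−3)·(3+1)^{3−1} = 1·16 = 16 (Konheim–Weiss)
E.g. (2,3,3) → sorted (2,3,3): b_1=2>1, not a PF.
3^3 − 16 = 27 − 16 = 11

11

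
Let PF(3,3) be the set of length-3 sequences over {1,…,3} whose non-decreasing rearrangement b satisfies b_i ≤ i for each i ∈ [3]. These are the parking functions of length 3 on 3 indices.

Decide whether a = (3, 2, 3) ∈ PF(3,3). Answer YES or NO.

Rearranged: b = (2, 3, 3).
  b_1=2 > 1
  fails at i=1 ⇒ NO

NO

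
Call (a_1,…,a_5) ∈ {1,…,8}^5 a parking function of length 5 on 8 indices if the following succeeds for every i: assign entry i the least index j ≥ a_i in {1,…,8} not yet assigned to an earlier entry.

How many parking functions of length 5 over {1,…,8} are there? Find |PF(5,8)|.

26244

#PF = 4·9^4 = 4·6561 = 26244
Check (4,7,5,7,2) → sorted (2,4,5,7,7): b_i ≤ 3+i ∀i, a PF.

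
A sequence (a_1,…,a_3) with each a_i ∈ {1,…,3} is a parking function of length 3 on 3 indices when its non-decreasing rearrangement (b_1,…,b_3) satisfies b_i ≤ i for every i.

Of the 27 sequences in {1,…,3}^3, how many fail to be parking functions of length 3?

11

|PF| = (3−3+1)·(3+1)^(3−1) = 1×16 = 16
E.g. (3,3,2) → sorted (2,3,3): b_1=2>1, not a PF.
Total 27; non-PF = 27−16 = 11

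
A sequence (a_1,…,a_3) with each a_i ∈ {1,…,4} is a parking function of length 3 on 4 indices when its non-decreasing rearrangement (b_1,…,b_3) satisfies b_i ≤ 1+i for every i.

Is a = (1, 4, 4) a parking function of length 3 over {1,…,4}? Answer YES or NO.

NO

Sorted: b = (1, 4, 4).
  b_1=1 ≤ 2
  b_2=4 > 3
  fails at i=2 ⇒ NO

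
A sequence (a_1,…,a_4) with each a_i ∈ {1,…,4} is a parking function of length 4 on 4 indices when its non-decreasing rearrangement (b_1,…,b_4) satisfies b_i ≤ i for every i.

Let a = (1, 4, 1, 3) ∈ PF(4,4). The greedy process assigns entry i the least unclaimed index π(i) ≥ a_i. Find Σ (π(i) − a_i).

Σπ = 10 ({1..4} each once); Σa = 1+4+1+3 = 9; disp = 10−9 = 1.

1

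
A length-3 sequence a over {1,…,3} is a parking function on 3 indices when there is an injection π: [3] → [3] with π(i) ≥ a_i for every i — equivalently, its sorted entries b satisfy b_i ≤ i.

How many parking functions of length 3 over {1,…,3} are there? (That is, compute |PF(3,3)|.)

|PF(3,3)| = (4−3)·4^(3−1) = 1·16 = 16 (Konheim–Weiss)
Check (1,1,3) → sorted (1,1,3): b_i ≤ i ∀i, a PF.

16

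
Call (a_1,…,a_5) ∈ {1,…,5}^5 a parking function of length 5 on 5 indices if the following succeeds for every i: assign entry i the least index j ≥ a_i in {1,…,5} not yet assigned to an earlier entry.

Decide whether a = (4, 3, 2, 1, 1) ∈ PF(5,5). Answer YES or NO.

YES

Order a: b = (1, 1, 2, 3, 4).
  b_1=1 ≤ 1
  b_2=1 ≤ 2
  b_3=2 ≤ 3
  b_4=3 ≤ 4
  b_5=4 ≤ 5
All bounds hold ⇒ YES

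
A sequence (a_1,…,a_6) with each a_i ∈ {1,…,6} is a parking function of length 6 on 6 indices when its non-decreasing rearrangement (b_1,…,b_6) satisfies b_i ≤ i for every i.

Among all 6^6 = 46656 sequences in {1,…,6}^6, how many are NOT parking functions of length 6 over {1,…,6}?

29849

Count = (7−6)·7^(6−1) = 1×16807 = 16807 (Pollak)
Check (4,5,4,4,6,5) → sorted (4,4,4,5,5,6): b_1=4>1, not a PF.
So 46656 − 16807 = 29849 fail.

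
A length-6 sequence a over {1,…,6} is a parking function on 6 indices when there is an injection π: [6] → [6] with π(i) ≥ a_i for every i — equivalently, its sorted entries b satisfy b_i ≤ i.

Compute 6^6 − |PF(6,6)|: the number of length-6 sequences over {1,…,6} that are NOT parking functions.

29849

|PF(6,6)| = 1·7^5 = 1 · 16807 = 16807 (Konheim–Weiss)
One tuple (4,6,2,4,6,3) → sorted (2,3,4,4,6,6): b_1=2>1, not a PF.
So 46656 − 16807 = 29849 fail.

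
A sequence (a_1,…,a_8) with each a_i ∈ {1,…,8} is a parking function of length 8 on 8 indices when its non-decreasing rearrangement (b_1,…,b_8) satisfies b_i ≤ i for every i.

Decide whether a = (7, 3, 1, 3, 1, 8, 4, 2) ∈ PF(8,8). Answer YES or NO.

Rearranged: b = (1, 1, 2, 3, 3, 4, 7, 8).
  b_1=1 ≤ 1
  b_2=1 ≤ 2
  b_3=2 ≤ 3
  b_4=3 ≤ 4
  b_5=3 ≤ 5
  b_6=4 ≤ 6
  b_7=7 ≤ 7
  b_8=8 ≤ 8
All bounds hold ⇒ YES

YES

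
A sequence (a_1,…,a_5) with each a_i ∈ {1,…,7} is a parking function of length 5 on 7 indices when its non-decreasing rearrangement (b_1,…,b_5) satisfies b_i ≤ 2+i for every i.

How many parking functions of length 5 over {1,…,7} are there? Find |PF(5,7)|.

12288

|PF| = (7−5+1)·(7+1)^(5−1) = 3 · 4096 = 12288 (Konheim–Weiss)
Check (1,7,1,2,2) → sorted (1,1,2,2,7): b_i ≤ 2+i ∀i, a PF.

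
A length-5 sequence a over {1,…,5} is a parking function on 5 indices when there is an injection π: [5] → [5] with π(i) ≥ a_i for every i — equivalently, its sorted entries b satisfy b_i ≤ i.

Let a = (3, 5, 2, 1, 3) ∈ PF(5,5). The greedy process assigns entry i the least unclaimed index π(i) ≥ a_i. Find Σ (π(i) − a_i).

1

Σπ = 5·6/2 = 15 (π permutes [5]); Σa = 3+5+2+1+3 = 14; disp = 15−14 = 1.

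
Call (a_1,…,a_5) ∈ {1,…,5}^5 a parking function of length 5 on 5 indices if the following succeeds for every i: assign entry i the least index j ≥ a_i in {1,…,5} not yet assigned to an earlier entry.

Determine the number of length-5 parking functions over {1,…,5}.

#PF = (6−5)·6^(5−1) = 1×1296 = 1296
Check (1,1,2,3,2) → sorted (1,1,2,2,3): b_i ≤ i ∀i, a PF.

1296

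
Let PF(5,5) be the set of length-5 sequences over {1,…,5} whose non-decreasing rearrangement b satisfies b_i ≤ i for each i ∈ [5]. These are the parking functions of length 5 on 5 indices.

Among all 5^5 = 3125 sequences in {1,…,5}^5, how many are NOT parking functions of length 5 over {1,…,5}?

1829

|PF| = (5−5+1)·(5+1)^(5−1) = 1 · 1296 = 1296
Check (5,5,4,5,5) → sorted (4,5,5,5,5): b_1=4>1, not a PF.
5^5 − 1296 = 3125 − 1296 = 1829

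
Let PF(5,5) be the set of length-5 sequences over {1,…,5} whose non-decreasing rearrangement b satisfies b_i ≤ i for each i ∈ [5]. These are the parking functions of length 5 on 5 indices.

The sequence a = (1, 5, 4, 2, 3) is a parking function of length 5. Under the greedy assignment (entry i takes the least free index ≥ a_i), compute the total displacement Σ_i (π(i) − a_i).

0

Σπ = 5·6/2 = 15 (π permutes [5]); Σa = 1+5+4+2+3 = 15; disp = 15−15 = 0.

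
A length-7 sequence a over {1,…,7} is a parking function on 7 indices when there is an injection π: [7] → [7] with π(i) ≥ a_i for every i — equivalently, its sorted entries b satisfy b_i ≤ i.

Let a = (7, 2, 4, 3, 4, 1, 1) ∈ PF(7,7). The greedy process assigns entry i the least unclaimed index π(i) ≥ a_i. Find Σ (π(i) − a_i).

6

Σπ = 7·8/2 = 28 (π permutes [7]); Σa = 7+2+4+3+4+1+1 = 22; disp = 28−22 = 6.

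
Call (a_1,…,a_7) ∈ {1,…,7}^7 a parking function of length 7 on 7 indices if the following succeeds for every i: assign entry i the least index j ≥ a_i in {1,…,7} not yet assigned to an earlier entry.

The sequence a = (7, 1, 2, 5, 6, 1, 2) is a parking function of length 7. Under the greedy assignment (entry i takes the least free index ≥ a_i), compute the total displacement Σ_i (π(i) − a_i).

Σπ = 7·8/2 = 28 (π permutes [7]); Σa = 7+1+2+5+6+1+2 = 24; disp = 28−24 = 4.

4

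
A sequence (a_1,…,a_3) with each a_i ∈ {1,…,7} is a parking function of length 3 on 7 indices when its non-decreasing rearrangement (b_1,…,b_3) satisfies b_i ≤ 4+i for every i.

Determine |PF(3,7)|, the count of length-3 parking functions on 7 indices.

|PF| = (7−3+1)·(7+1)^(3−1) = 5·64 = 320 (Konheim–Weiss)
Example (1,6,6) → sorted (1,6,6): b_i ≤ 4+i ∀i, a PF.

320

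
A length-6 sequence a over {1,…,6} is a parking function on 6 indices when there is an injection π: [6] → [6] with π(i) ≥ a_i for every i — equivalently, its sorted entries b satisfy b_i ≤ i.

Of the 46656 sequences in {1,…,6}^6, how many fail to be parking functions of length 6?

Count = (6−6+1)·(6+1)^(6−1) = 1·16807 = 16807 (Konheim–Weiss)
One tuple (5,5,5,5,1,5) → sorted (1,5,5,5,5,5): b_2=5>2, not a PF.
So 46656 − 16807 = 29849 fail.

29849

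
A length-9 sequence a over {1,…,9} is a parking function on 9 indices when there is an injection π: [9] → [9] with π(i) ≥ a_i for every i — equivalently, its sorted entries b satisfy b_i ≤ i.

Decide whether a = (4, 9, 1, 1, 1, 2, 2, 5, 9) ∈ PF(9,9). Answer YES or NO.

Rearranged: b = (1, 1, 1, 2, 2, 4, 5, 9, 9).
  b_1=1 ≤ 1
  b_2=1 ≤ 2
  b_3=1 ≤ 3
  b_4=2 ≤ 4
  b_5=2 ≤ 5
  b_6=4 ≤ 6
  b_7=5 ≤ 7
  b_8=9 > 8
  fails at i=8 ⇒ NO

NO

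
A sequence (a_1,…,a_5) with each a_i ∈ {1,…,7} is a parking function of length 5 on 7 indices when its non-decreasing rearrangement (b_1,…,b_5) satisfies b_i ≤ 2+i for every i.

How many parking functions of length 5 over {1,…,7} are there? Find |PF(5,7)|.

#PF = 3·8^4 = 3 · 4096 = 12288 (Pollak)
One tuple (4,7,1,3,2) → sorted (1,2,3,4,7): b_i ≤ 2+i ∀i, a PF.

12288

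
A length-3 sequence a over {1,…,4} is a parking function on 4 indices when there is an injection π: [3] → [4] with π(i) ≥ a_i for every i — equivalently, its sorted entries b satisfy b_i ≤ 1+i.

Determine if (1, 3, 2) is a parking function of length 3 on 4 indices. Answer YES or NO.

YES

Order a: b = (1, 2, 3).
  b_1=1 ≤ 2
  b_2=2 ≤ 3
  b_3=3 ≤ 4
All bounds hold ⇒ YES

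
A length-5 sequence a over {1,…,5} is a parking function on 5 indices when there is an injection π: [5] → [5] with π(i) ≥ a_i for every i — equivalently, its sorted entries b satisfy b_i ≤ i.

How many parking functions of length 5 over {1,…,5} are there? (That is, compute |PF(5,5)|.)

1296

Count = (5−5+1)·(5+1)^(5−1) = 1 · 1296 = 1296 (Pollak)
One tuple (3,2,1,4,4) → sorted (1,2,3,4,4): b_i ≤ i ∀i, a PF.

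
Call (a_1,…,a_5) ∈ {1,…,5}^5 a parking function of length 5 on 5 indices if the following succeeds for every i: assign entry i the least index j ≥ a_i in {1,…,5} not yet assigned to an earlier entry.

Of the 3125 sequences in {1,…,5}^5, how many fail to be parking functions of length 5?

|PF| = (6−5)·6^(5−1) = 1 · 1296 = 1296 (Konheim–Weiss)
Example (2,4,4,5,2) → sorted (2,2,4,4,5): b_1=2>1, not a PF.
5^5 − 1296 = 3125 − 1296 = 1829

1829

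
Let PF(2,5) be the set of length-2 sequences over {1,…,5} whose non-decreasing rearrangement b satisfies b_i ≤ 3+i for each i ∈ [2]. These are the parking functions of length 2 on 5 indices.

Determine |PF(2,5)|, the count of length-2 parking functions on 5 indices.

24

|PF(2,5)| = (5−2+1)·(5+1)^(2−1) = 4×6 = 24 [KW]
E.g. (1,2) → sorted (1,2): b_i ≤ 3+i ∀i, a PF.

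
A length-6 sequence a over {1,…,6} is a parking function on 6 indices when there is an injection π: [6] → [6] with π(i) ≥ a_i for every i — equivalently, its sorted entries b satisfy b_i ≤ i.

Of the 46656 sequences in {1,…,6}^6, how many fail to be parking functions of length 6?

Count = 1·7^5 = 1×16807 = 16807 (Konheim–Weiss)
Check (4,5,4,5,5,6) → sorted (4,4,5,5,5,6): b_1=4>1, not a PF.
6^6 − 16807 = 46656 − 16807 = 29849

29849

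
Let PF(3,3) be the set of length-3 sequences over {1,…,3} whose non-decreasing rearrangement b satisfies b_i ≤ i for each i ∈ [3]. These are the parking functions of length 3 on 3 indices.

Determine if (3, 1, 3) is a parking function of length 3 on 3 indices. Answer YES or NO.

NO

Order a: b = (1, 3, 3).
  b_1=1 ≤ 1
  b_2=3 > 2
  fails at i=2 ⇒ NO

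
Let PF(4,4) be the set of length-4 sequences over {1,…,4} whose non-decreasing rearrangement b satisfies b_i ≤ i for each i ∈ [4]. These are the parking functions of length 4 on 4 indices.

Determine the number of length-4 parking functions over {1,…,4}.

125

|PF| = 1·5^3 = 1 · 125 = 125
E.g. (3,1,1,3) → sorted (1,1,3,3): b_i ≤ i ∀i, a PF.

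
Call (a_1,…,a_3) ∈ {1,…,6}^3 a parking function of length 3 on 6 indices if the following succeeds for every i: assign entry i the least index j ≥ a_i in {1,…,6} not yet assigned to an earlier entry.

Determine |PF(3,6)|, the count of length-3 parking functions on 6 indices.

196

|PF| = (6−3+1)·(6+1)^(3−1) = 4×49 = 196 (Pollak)
Check (4,1,2) → sorted (1,2,4): b_i ≤ 3+i ∀i, a PF.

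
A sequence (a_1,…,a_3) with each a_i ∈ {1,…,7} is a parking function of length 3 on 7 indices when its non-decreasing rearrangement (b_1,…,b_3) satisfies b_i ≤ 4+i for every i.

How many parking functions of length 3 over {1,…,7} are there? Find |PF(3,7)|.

320

#PF = (7−3+1)·(7+1)^(3−1) = 5×64 = 320 (Pollak)
Example (5,7,6) → sorted (5,6,7): b_i ≤ 4+i ∀i, a PF.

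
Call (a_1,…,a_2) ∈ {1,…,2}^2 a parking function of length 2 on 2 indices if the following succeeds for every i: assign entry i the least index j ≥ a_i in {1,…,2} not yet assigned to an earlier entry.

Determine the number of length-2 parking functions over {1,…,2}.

3

#PF = (2−2+1)·(2+1)^(2−1) = 1·3 = 3 (Konheim–Weiss)
E.g. (1,2) → sorted (1,2): b_i ≤ i ∀i, a PF.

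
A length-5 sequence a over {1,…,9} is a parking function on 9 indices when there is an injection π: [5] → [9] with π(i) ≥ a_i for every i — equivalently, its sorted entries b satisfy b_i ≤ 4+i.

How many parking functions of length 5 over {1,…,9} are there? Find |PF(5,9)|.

Count = (10−5)·10^(5−1) = 5×10000 = 50000 (Pollak)
Check (5,7,2,5,7) → sorted (2,5,5,7,7): b_i ≤ 4+i ∀i, a PF.

50000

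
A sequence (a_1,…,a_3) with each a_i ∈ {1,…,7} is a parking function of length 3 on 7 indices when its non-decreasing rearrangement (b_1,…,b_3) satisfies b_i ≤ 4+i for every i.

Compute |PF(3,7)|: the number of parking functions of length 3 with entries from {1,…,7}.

320

#PF = (7+1−3)·(7+1)^{3−1} = 5·64 = 320 [KW]
One tuple (4,5,7) → sorted (4,5,7): b_i ≤ 4+i ∀i, a PF.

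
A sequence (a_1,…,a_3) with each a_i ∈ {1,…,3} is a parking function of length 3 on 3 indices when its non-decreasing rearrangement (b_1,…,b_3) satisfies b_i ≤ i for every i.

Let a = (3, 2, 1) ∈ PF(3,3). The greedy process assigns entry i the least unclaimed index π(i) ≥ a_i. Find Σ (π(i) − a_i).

Σπ = 6 ({1..3} each once); Σa = 3+2+1 = 6; disp = 6−6 = 0.

0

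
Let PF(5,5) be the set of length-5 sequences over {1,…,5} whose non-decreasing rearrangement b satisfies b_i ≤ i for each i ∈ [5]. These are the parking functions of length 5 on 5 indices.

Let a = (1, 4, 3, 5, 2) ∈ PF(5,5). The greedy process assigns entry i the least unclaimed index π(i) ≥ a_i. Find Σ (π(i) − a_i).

0

Σπ = 5·6/2 = 15 (π permutes [5]); Σa = 1+4+3+5+2 = 15; disp = 15−15 = 0.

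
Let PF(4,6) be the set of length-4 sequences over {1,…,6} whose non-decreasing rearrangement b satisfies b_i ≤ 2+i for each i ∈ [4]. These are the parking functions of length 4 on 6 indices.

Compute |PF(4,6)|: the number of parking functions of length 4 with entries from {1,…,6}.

1029

Count = (6+1−4)·(6+1)^{4−1} = 3 · 343 = 1029
Check (6,3,5,1) → sorted (1,3,5,6): b_i ≤ 2+i ∀i, a PF.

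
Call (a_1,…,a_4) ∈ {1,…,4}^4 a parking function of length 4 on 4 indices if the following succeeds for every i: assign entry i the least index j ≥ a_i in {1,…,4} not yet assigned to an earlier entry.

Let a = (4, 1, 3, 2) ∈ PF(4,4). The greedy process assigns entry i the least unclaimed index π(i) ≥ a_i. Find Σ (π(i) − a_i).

0

Σπ(i) = 1+…+4 = 10; Σa = 4+1+3+2 = 10; disp = 10−10 = 0.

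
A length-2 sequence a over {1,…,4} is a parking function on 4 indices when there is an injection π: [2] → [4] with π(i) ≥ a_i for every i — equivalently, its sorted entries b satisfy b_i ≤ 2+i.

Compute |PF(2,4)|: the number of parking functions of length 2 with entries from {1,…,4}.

15

|PF(2,4)| = (4+1−2)·(4+1)^{2−1} = 3 · 5 = 15
One tuple (3,3) → sorted (3,3): b_i ≤ 2+i ∀i, a PF.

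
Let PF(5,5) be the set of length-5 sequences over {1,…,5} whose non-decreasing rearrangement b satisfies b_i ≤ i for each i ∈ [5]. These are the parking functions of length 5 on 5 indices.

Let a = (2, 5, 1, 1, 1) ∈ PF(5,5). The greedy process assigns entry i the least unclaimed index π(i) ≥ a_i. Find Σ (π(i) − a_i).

Σπ = 5·6/2 = 15 (π permutes [5]); Σa = 2+5+1+1+1 = 10; disp = 15−10 = 5.

5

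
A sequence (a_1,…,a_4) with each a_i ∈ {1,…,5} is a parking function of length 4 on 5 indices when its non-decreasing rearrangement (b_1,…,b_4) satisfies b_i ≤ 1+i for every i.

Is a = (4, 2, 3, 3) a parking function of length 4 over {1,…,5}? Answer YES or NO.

Rearranged: b = (2, 3, 3, 4).
  b_1=2 ≤ 2
  b_2=3 ≤ 3
  b_3=3 ≤ 4
  b_4=4 ≤ 5
All bounds hold ⇒ YES

YES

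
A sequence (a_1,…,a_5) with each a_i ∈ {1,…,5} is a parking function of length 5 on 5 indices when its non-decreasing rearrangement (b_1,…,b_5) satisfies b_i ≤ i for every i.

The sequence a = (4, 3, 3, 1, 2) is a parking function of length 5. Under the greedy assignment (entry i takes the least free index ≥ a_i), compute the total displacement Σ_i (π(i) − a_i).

2

Σπ = 15 ({1..5} each once); Σa = 4+3+3+1+2 = 13; disp = 15−13 = 2.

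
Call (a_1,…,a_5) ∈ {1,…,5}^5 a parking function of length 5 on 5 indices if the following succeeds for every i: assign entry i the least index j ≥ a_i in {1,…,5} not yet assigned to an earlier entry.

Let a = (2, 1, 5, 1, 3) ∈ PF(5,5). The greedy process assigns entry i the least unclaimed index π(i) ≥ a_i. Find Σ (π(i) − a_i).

3

Σπ = 5·6/2 = 15 (π permutes [5]); Σa = 2+1+5+1+3 = 12; disp = 15−12 = 3.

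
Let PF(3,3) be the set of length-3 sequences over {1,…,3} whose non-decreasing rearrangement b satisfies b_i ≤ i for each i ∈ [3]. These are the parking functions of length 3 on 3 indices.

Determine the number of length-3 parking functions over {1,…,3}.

16

|PF(3,3)| = (3−3+1)·(3+1)^(3−1) = 1 · 16 = 16 (Pollak)
One tuple (2,1,2) → sorted (1,2,2): b_i ≤ i ∀i, a PF.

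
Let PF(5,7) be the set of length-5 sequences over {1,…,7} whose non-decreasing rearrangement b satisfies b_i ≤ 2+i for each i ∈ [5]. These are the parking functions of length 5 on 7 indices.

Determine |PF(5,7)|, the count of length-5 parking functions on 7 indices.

|PF| = (7+1−5)·(7+1)^{5−1} = 3×4096 = 12288 [KW]
Check (7,3,6,4,5) → sorted (3,4,5,6,7): b_i ≤ 2+i ∀i, a PF.

12288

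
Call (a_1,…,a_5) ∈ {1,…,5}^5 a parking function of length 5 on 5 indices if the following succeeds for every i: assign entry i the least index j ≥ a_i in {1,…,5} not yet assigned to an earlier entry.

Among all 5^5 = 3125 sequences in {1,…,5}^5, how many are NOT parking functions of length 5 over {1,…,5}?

|PF(5,5)| = (6−5)·6^(5−1) = 1×1296 = 1296 (Konheim–Weiss)
Check (5,4,2,5,5) → sorted (2,4,5,5,5): b_1=2>1, not a PF.
So 3125 − 1296 = 1829 fail.

1829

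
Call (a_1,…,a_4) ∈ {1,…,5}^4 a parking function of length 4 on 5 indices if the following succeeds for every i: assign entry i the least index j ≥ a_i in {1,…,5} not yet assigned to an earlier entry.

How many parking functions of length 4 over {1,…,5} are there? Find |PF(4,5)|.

432

Count = 2·6^3 = 2×216 = 432 (Konheim–Weiss)
Example (3,3,2,3) → sorted (2,3,3,3): b_i ≤ 1+i ∀i, a PF.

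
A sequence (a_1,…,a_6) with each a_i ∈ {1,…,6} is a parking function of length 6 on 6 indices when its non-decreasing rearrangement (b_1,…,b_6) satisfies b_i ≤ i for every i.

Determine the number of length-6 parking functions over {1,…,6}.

Count = (7−6)·7^(6−1) = 1·16807 = 16807 (Pollak)
Example (4,3,1,4,3,2) → sorted (1,2,3,3,4,4): b_i ≤ i ∀i, a PF.

16807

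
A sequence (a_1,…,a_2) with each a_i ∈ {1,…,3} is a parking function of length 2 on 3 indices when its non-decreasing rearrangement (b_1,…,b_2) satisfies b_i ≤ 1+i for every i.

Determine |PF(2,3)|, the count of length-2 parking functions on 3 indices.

8

|PF(2,3)| = (3−2+1)·(3+1)^(2−1) = 2×4 = 8 (Konheim–Weiss)
E.g. (3,2) → sorted (2,3): b_i ≤ 1+i ∀i, a PF.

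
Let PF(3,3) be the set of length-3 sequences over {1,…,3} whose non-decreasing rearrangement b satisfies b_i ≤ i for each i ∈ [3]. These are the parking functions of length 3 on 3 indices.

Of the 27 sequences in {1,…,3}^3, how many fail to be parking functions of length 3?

#PF = 1·4^2 = 1·16 = 16
Example (3,3,3) → sorted (3,3,3): b_1=3>1, not a PF.
Total 27; non-PF = 27−16 = 11

11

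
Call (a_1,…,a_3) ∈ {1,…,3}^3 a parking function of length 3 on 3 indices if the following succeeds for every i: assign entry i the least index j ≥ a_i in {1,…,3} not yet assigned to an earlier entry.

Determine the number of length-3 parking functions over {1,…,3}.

16

|PF| = (3−3+1)·(3+1)^(3−1) = 1×16 = 16
Check (2,1,2) → sorted (1,2,2): b_i ≤ i ∀i, a PF.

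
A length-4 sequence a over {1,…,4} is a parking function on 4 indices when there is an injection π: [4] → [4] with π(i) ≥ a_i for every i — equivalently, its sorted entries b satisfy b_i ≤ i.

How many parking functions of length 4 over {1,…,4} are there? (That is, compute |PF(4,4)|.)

|PF(4,4)| = (4+1−4)·(4+1)^{4−1} = 1 · 125 = 125 (Pollak)
E.g. (4,3,1,1) → sorted (1,1,3,4): b_i ≤ i ∀i, a PF.

125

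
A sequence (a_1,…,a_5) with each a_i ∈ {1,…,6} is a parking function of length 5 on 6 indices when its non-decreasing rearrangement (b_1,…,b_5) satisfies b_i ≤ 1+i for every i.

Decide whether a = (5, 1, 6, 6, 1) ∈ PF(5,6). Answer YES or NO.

NO

Rearranged: b = (1, 1, 5, 6, 6).
  b_1=1 ≤ 2
  b_2=1 ≤ 3
  b_3=5 > 4
  fails at i=3 ⇒ NO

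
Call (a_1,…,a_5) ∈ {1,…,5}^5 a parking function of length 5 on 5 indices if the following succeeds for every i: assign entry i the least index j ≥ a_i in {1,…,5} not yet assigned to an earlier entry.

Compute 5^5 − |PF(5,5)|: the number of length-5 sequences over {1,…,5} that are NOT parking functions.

Count = (5−5+1)·(5+1)^(5−1) = 1 · 1296 = 1296 [KW]
E.g. (4,5,3,5,4) → sorted (3,4,4,5,5): b_1=3>1, not a PF.
5^5 − 1296 = 3125 − 1296 = 1829

1829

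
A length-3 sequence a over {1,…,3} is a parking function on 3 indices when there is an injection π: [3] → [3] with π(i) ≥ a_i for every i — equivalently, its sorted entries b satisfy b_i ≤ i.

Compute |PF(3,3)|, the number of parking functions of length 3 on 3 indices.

16

|PF(3,3)| = 1·4^2 = 1 · 16 = 16 (Pollak)
One tuple (1,2,2) → sorted (1,2,2): b_i ≤ i ∀i, a PF.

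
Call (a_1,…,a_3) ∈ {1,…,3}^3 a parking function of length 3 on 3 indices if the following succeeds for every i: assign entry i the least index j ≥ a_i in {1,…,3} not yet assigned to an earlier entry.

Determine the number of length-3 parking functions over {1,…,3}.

16

|PF| = (4−3)·4^(3−1) = 1·16 = 16 [KW]
One tuple (1,1,1) → sorted (1,1,1): b_i ≤ i ∀i, a PF.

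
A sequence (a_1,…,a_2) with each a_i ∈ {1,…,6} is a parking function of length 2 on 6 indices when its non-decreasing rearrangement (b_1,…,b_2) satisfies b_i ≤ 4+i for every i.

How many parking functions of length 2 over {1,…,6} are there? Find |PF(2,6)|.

35

|PF| = (6−2+1)·(6+1)^(2−1) = 5×7 = 35
Check (3,5) → sorted (3,5): b_i ≤ 4+i ∀i, a PF.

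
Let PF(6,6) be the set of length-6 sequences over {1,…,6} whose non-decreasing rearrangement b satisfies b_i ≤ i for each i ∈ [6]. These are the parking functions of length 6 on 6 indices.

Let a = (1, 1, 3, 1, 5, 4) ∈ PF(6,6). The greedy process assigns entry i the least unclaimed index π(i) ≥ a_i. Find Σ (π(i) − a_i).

6

Σπ = 6·7/2 = 21 (π permutes [6]); Σa = 1+1+3+1+5+4 = 15; disp = 21−15 = 6.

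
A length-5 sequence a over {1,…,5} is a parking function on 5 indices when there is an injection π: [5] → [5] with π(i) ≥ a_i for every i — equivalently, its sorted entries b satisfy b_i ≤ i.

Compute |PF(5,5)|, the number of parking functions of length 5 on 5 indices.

1296

#PF = 1·6^4 = 1×1296 = 1296 (Pollak)
Example (1,4,2,1,3) → sorted (1,1,2,3,4): b_i ≤ i ∀i, a PF.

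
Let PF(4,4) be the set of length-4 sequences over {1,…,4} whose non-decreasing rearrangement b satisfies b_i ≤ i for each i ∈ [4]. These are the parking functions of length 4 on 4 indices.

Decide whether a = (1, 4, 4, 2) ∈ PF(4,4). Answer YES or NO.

Order a: b = (1, 2, 4, 4).
  b_1=1 ≤ 1
  b_2=2 ≤ 2
  b_3=4 > 3
  fails at i=3 ⇒ NO

NO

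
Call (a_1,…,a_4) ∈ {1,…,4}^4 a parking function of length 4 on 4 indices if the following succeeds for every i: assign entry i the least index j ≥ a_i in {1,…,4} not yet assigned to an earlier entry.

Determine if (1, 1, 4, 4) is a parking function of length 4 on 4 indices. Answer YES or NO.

Order a: b = (1, 1, 4, 4).
  b_1=1 ≤ 1
  b_2=1 ≤ 2
  b_3=4 > 3
  fails at i=3 ⇒ NO

NO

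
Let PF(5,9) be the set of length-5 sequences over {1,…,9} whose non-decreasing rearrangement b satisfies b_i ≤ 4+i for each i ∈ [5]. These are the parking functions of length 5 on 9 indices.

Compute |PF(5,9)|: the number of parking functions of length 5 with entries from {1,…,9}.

50000

#PF = 5·10^4 = 5×10000 = 50000
E.g. (2,8,3,8,2) → sorted (2,2,3,8,8): b_i ≤ 4+i ∀i, a PF.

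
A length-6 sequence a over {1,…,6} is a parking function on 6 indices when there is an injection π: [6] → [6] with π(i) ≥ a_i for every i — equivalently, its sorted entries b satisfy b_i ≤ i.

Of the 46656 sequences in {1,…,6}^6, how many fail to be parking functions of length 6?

|PF(6,6)| = (7−6)·7^(6−1) = 1 · 16807 = 16807 [KW]
One tuple (5,5,3,6,2,4) → sorted (2,3,4,5,5,6): b_1=2>1, not a PF.
So 46656 − 16807 = 29849 fail.

29849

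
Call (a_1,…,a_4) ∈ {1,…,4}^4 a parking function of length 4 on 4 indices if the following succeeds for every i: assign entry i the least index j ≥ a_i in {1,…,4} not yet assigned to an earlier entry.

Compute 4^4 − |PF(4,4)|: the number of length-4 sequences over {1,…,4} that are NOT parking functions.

Count = (4−4+1)·(4+1)^(4−1) = 1·125 = 125 (Konheim–Weiss)
Check (4,1,4,4) → sorted (1,4,4,4): b_2=4>2, not a PF.
Total 256; non-PF = 256−125 = 131

131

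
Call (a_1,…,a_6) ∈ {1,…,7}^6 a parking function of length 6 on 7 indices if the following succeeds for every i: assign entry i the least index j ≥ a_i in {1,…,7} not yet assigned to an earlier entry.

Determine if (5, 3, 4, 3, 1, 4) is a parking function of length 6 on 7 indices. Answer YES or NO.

Order a: b = (1, 3, 3, 4, 4, 5).
  b_1=1 ≤ 2
  b_2=3 ≤ 3
  b_3=3 ≤ 4
  b_4=4 ≤ 5
  b_5=4 ≤ 6
  b_6=5 ≤ 7
All bounds hold ⇒ YES

YES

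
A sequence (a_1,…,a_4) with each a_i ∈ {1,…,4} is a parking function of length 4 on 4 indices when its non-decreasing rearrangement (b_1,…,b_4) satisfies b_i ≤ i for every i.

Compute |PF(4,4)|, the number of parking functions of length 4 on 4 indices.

Count = (5−4)·5^(4−1) = 1 · 125 = 125
Example (3,1,2,4) → sorted (1,2,3,4): b_i ≤ i ∀i, a PF.

125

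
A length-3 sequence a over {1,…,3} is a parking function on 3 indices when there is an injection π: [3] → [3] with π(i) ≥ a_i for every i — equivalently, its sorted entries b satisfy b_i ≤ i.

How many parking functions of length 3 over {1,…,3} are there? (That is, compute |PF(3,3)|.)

|PF(3,3)| = (4−3)·4^(3−1) = 1×16 = 16 (Pollak)
One tuple (3,2,1) → sorted (1,2,3): b_i ≤ i ∀i, a PF.

16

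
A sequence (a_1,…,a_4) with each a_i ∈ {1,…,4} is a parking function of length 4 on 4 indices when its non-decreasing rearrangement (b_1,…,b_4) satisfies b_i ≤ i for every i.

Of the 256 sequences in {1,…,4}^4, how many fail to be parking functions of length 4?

|PF(4,4)| = (5−4)·5^(4−1) = 1 · 125 = 125
Example (2,2,3,2) → sorted (2,2,2,3): b_1=2>1, not a PF.
4^4 − 125 = 256 − 125 = 131

131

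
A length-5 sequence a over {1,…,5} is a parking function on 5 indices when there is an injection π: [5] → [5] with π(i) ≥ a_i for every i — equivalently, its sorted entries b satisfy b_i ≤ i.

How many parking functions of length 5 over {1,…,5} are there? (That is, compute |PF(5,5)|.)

|PF(5,5)| = (5+1−5)·(5+1)^{5−1} = 1·1296 = 1296 (Konheim–Weiss)
E.g. (2,1,1,4,3) → sorted (1,1,2,3,4): b_i ≤ i ∀i, a PF.

1296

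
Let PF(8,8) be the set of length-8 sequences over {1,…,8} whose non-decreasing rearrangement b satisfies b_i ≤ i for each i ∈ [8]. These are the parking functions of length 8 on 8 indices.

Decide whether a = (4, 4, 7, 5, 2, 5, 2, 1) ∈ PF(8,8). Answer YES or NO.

Sorted: b = (1, 2, 2, 4, 4, 5, 5, 7).
  b_1=1 ≤ 1
  b_2=2 ≤ 2
  b_3=2 ≤ 3
  b_4=4 ≤ 4
  b_5=4 ≤ 5
  b_6=5 ≤ 6
  b_7=5 ≤ 7
  b_8=7 ≤ 8
All bounds hold ⇒ YES

YES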